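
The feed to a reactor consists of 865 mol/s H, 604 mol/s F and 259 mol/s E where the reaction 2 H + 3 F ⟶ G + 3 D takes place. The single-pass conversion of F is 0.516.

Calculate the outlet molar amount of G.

F reacted = 0.516 × 604 = 311.7 mol/s; ν_F = −3, so ξ = 311.7/3 = 103.9 mol/s.
Outlet amounts (n = n₀ + ν ξ):
  H: 865 − 2(103.9) = 657.2
  F: 604 − 3(103.9) = 292.3
  G: 0 + 1(103.9) = 103.9
  D: 0 + 3(103.9) = 311.7
  E: 259 (inert)

104 mol/s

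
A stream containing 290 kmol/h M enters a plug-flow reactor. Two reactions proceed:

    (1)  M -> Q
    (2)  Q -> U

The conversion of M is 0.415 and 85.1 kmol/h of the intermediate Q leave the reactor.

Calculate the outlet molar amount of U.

35.2 kmol/h

Conversion of M: M consumed = 1ξ₁ = 0.415 × 290 → ξ₁ = 120.3 kmol/h.
Q balance: n_Q = 0 + 1ξ₁ − 1ξ₂ = 85.1 → ξ₂ = (1·120.3 − 85.1)/1 = 35.25 kmol/h.
Outlet amounts (n = n₀ + Σ ν·ξ):
  M: 290 − 1(120.3) = 169.7
  Q: 0 + 1(120.3) − 1(35.25) = 85.1
  U: 0 + 1(35.25) = 35.25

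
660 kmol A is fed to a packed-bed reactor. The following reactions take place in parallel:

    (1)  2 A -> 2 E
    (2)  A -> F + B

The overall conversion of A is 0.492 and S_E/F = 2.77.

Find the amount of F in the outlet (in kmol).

86.1 kmol

Conversion of A: A consumed = 0.492 × 660 = 324.7 kmol = 2ξ₁ + 1ξ₂.
Selectivity: 2ξ₁ / (1ξ₂) = 2.77 → ξ₁ = 1.385 ξ₂.
Substitute: (2·1.385 + 1) ξ₂ = 324.7 → ξ₂ = 86.13 kmol, ξ₁ = 119.3 kmol.
Outlet amounts (n = n₀ + Σ ν·ξ):
  A: 660 − 2(119.3) − 1(86.13) = 335.3
  E: 0 + 2(119.3) = 238.6
  F: 0 + 1(86.13) = 86.13
  B: 0 + 1(86.13) = 86.13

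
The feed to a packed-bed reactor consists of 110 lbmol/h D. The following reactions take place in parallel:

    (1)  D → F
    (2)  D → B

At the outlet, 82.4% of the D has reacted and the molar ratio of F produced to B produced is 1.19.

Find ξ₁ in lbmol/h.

ξ₁ = 49.3 lbmol/h

Conversion of D: D consumed = 0.824 × 110 = 90.64 lbmol/h = 1ξ₁ + 1ξ₂.
Selectivity: 1ξ₁ / (1ξ₂) = 1.19 → ξ₁ = 1.19 ξ₂.
Substitute: (1·1.19 + 1) ξ₂ = 90.64 → ξ₂ = 41.39 lbmol/h, ξ₁ = 49.25 lbmol/h.
Outlet amounts (n = n₀ + Σ ν·ξ):
  D: 110 − 1(49.25) − 1(41.39) = 19.36
  F: 0 + 1(49.25) = 49.25
  B: 0 + 1(41.39) = 41.39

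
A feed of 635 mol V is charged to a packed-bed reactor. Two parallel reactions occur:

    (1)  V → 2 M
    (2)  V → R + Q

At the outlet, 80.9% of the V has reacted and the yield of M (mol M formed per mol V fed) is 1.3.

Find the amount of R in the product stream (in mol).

Yield of M: 2ξ₁ / 635 = 1.3 → ξ₁ = 412.8 mol.
Conversion of V: 1ξ₁ + 1ξ₂ = 0.809 × 635 = 513.7 → ξ₂ = 101 mol.
Outlet amounts (n = n₀ + Σ ν·ξ):
  V: 635 − 1(412.8) − 1(101) = 121.3
  M: 0 + 2(412.8) = 825.5
  R: 0 + 1(101) = 101
  Q: 0 + 1(101) = 101

101 mol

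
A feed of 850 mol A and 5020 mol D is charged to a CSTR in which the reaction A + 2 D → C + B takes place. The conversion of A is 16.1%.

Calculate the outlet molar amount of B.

137 mol

A reacted = 0.161 × 850 = 136.8 mol; ν_A = −1, so ξ = 136.8/1 = 136.8 mol.
Outlet amounts (n = n₀ + ν ξ):
  A: 850 − 1(136.8) = 713.1
  D: 5020 − 2(136.8) = 4746
  C: 0 + 1(136.8) = 136.8
  B: 0 + 1(136.8) = 136.8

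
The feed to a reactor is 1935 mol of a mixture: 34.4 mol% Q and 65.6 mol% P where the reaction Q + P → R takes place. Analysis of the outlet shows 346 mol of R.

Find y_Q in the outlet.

For R: n = n₀ + 1ξ → 346 = 0 + 1ξ, giving ξ = 346 mol.
Outlet amounts (n = n₀ + ν ξ):
  Q: 665.6 − 1(346) = 319.6
  P: 1269 − 1(346) = 923.4
  R: 0 + 1(346) = 346
Total out = 1589 mol; y_Q = 319.6 / 1589 = 0.2012.

0.201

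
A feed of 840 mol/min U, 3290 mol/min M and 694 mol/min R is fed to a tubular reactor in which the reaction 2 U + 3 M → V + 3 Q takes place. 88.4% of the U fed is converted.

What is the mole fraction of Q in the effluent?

0.25

U reacted = 0.884 × 840 = 742.6 mol/min; ν_U = −2, so ξ = 742.6/2 = 371.3 mol/min.
Outlet amounts (n = n₀ + ν ξ):
  U: 840 − 2(371.3) = 97.44
  M: 3290 − 3(371.3) = 2176
  V: 0 + 1(371.3) = 371.3
  Q: 0 + 3(371.3) = 1114
  R: 694 (inert)
Total out = 4453 mol/min; y_Q = 1114 / 4453 = 0.2501.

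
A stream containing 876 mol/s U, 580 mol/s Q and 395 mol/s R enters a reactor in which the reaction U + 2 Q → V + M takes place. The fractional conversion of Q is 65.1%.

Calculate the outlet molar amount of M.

189 mol/s

Q reacted = 0.651 × 580 = 377.6 mol/s; ν_Q = −2, so ξ = 377.6/2 = 188.8 mol/s.
Outlet amounts (n = n₀ + ν ξ):
  U: 876 − 1(188.8) = 687.2
  Q: 580 − 2(188.8) = 202.4
  V: 0 + 1(188.8) = 188.8
  M: 0 + 1(188.8) = 188.8
  R: 395 (inert)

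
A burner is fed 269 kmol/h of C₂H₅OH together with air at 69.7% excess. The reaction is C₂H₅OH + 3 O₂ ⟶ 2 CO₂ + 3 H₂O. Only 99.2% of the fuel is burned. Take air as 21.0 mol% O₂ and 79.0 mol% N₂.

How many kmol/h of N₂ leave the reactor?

5150 kmol/h

Stoichiometric O₂ = 3 × 269 = 807 kmol/h; O₂ fed = 807 × 1.697 = 1369 kmol/h.
N₂ fed = 1369 × 79/21 = 5152 kmol/h.
Fuel reacted = 0.992 × 269 → ξ = 266.8 kmol/h.
Outlet (n = n₀ + ν ξ):
  C₂H₅OH: 269 − 1(266.8) = 2.152
  O₂: 1369 − 3(266.8) = 568.9
  N₂: 5152 (inert)
  CO₂: 0 + 2(266.8) = 533.7
  H₂O: 0 + 3(266.8) = 800.5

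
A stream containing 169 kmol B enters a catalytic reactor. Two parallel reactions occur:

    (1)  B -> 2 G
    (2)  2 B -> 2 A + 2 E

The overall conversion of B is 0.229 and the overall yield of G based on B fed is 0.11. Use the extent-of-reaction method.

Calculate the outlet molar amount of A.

Yield of G: 2ξ₁ / 169 = 0.11 → ξ₁ = 9.295 kmol.
Conversion of B: 1ξ₁ + 2ξ₂ = 0.229 × 169 = 38.7 → ξ₂ = 14.7 kmol.
Outlet amounts (n = n₀ + Σ ν·ξ):
  B: 169 − 1(9.295) − 2(14.7) = 130.3
  G: 0 + 2(9.295) = 18.59
  A: 0 + 2(14.7) = 29.41
  E: 0 + 2(14.7) = 29.41

29.4 kmol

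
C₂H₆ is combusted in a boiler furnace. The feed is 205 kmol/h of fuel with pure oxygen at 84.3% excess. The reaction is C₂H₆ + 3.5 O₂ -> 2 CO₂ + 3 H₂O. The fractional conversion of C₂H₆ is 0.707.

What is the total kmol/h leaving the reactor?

Stoichiometric O₂ = 3.5 × 205 = 717.5 kmol/h; O₂ fed = 717.5 × 1.843 = 1322 kmol/h.
Fuel reacted = 0.707 × 205 → ξ = 144.9 kmol/h.
Outlet (n = n₀ + ν ξ):
  C₂H₆: 205 − 1(144.9) = 60.06
  O₂: 1322 − 3.5(144.9) = 815.1
  CO₂: 0 + 2(144.9) = 289.9
  H₂O: 0 + 3(144.9) = 434.8
Total out = 60.06 + 815.1 + 289.9 + 434.8 = 1600 kmol/h.

1600 kmol/h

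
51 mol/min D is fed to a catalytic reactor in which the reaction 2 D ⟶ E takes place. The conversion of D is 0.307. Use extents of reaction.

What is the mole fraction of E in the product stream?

D reacted = 0.307 × 51 = 15.66 mol/min; ν_D = −2, so ξ = 15.66/2 = 7.829 mol/min.
Outlet amounts (n = n₀ + ν ξ):
  D: 51 − 2(7.829) = 35.34
  E: 0 + 1(7.829) = 7.829
Total out = 43.17 mol/min; y_E = 7.829 / 43.17 = 0.1813.

0.181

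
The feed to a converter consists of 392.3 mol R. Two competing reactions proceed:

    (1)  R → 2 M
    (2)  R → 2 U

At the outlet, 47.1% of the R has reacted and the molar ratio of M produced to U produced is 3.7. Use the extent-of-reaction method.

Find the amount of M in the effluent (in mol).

291 mol

Conversion of R: R consumed = 0.471 × 392.3 = 184.8 mol = 1ξ₁ + 1ξ₂.
Selectivity: 2ξ₁ / (2ξ₂) = 3.7 → ξ₁ = 3.7 ξ₂.
Substitute: (1·3.7 + 1) ξ₂ = 184.8 → ξ₂ = 39.31 mol, ξ₁ = 145.5 mol.
Outlet amounts (n = n₀ + Σ ν·ξ):
  R: 392.3 − 1(145.5) − 1(39.31) = 207.5
  M: 0 + 2(145.5) = 290.9
  U: 0 + 2(39.31) = 78.63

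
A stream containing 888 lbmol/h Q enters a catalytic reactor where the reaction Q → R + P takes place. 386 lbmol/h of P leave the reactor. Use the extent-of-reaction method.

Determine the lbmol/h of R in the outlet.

For P: n = n₀ + 1ξ → 386 = 0 + 1ξ, giving ξ = 386 lbmol/h.
Outlet amounts (n = n₀ + ν ξ):
  Q: 888 − 1(386) = 502
  R: 0 + 1(386) = 386
  P: 0 + 1(386) = 386

386 lbmol/h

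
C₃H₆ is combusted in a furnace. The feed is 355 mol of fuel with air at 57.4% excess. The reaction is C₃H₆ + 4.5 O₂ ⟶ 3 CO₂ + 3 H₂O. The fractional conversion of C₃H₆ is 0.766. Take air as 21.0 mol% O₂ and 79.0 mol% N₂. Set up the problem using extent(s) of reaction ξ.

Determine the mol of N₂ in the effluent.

9460 mol

Stoichiometric O₂ = 4.5 × 355 = 1598 mol; O₂ fed = 1598 × 1.574 = 2514 mol.
N₂ fed = 2514 × 79/21 = 9459 mol.
Fuel reacted = 0.766 × 355 → ξ = 271.9 mol.
Outlet (n = n₀ + ν ξ):
  C₃H₆: 355 − 1(271.9) = 83.07
  O₂: 2514 − 4.5(271.9) = 1291
  N₂: 9459 (inert)
  CO₂: 0 + 3(271.9) = 815.8
  H₂O: 0 + 3(271.9) = 815.8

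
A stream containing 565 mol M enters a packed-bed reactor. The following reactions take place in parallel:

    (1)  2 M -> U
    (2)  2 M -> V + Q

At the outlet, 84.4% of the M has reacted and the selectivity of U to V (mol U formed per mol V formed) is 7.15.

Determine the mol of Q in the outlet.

29.3 mol

Conversion of M: M consumed = 0.844 × 565 = 476.9 mol = 2ξ₁ + 2ξ₂.
Selectivity: 1ξ₁ / (1ξ₂) = 7.15 → ξ₁ = 7.15 ξ₂.
Substitute: (2·7.15 + 2) ξ₂ = 476.9 → ξ₂ = 29.26 mol, ξ₁ = 209.2 mol.
Outlet amounts (n = n₀ + Σ ν·ξ):
  M: 565 − 2(209.2) − 2(29.26) = 88.14
  U: 0 + 1(209.2) = 209.2
  V: 0 + 1(29.26) = 29.26
  Q: 0 + 1(29.26) = 29.26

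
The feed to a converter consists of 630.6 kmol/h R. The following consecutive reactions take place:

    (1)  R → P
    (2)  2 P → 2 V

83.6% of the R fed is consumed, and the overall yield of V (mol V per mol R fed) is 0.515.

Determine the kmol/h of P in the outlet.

202 kmol/h

Conversion of R: R consumed = 1ξ₁ = 0.836 × 630.6 → ξ₁ = 527.2 kmol/h.
Yield of V: 2ξ₂ / 630.6 = 0.515 → ξ₂ = 162.4 kmol/h.
Outlet amounts (n = n₀ + Σ ν·ξ):
  R: 630.6 − 1(527.2) = 103.4
  P: 0 + 1(527.2) − 2(162.4) = 202.4
  V: 0 + 2(162.4) = 324.8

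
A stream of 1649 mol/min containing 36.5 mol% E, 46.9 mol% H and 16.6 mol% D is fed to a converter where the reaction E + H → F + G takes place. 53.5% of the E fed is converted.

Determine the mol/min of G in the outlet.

E reacted = 0.535 × 601.9 = 322 mol/min; ν_E = −1, so ξ = 322/1 = 322 mol/min.
Outlet amounts (n = n₀ + ν ξ):
  E: 601.9 − 1(322) = 279.9
  H: 773.4 − 1(322) = 451.4
  F: 0 + 1(322) = 322
  G: 0 + 1(322) = 322
  D: 273.7 (inert)

322 mol/min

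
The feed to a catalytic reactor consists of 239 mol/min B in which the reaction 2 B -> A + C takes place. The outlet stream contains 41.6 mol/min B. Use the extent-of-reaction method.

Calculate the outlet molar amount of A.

For B: n = n₀ − 2ξ → 41.6 = 239 − 2ξ, giving ξ = 98.7 mol/min.
Outlet amounts (n = n₀ + ν ξ):
  B: 239 − 2(98.7) = 41.6
  A: 0 + 1(98.7) = 98.7
  C: 0 + 1(98.7) = 98.7

98.7 mol/min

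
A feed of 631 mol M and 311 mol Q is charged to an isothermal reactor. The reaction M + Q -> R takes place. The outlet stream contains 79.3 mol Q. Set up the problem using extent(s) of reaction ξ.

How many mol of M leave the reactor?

399 mol

For Q: n = n₀ − 1ξ → 79.3 = 311 − 1ξ, giving ξ = 231.7 mol.
Outlet amounts (n = n₀ + ν ξ):
  M: 631 − 1(231.7) = 399.3
  Q: 311 − 1(231.7) = 79.3
  R: 0 + 1(231.7) = 231.7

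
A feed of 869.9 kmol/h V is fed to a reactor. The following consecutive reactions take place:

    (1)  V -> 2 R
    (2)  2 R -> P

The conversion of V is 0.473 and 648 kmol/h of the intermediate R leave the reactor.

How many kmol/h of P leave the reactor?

87.5 kmol/h

Conversion of V: V consumed = 1ξ₁ = 0.473 × 869.9 → ξ₁ = 411.5 kmol/h.
R balance: n_R = 0 + 2ξ₁ − 2ξ₂ = 648 → ξ₂ = (2·411.5 − 648)/2 = 87.46 kmol/h.
Outlet amounts (n = n₀ + Σ ν·ξ):
  V: 869.9 − 1(411.5) = 458.4
  R: 0 + 2(411.5) − 2(87.46) = 648
  P: 0 + 1(87.46) = 87.46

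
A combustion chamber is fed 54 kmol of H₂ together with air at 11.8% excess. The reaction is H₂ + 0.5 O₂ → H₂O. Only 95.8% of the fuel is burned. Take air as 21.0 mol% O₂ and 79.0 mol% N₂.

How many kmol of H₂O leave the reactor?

Stoichiometric O₂ = 0.5 × 54 = 27 kmol; O₂ fed = 27 × 1.118 = 30.19 kmol.
N₂ fed = 30.19 × 79/21 = 113.6 kmol.
Fuel reacted = 0.958 × 54 → ξ = 51.73 kmol.
Outlet (n = n₀ + ν ξ):
  H₂: 54 − 1(51.73) = 2.268
  O₂: 30.19 − 0.5(51.73) = 4.32
  N₂: 113.6 (inert)
  H₂O: 0 + 1(51.73) = 51.73

51.7 kmol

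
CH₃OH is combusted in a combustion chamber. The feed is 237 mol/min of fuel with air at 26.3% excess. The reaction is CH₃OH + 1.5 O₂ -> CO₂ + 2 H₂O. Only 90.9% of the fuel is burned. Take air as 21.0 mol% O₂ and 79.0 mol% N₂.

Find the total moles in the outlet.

2480 mol/min

Stoichiometric O₂ = 1.5 × 237 = 355.5 mol/min; O₂ fed = 355.5 × 1.263 = 449 mol/min.
N₂ fed = 449 × 79/21 = 1689 mol/min.
Fuel reacted = 0.909 × 237 → ξ = 215.4 mol/min.
Outlet (n = n₀ + ν ξ):
  CH₃OH: 237 − 1(215.4) = 21.57
  O₂: 449 − 1.5(215.4) = 125.8
  N₂: 1689 (inert)
  CO₂: 0 + 1(215.4) = 215.4
  H₂O: 0 + 2(215.4) = 430.9
Total out = 21.57 + 125.8 + 1689 + 215.4 + 430.9 = 2483 mol/min.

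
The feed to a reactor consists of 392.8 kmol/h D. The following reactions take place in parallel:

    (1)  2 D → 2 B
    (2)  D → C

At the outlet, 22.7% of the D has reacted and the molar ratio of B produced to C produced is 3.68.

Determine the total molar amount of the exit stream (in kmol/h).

393 kmol/h

Conversion of D: D consumed = 0.227 × 392.8 = 89.17 kmol/h = 2ξ₁ + 1ξ₂.
Selectivity: 2ξ₁ / (1ξ₂) = 3.68 → ξ₁ = 1.84 ξ₂.
Substitute: (2·1.84 + 1) ξ₂ = 89.17 → ξ₂ = 19.05 kmol/h, ξ₁ = 35.06 kmol/h.
Outlet amounts (n = n₀ + Σ ν·ξ):
  D: 392.8 − 2(35.06) − 1(19.05) = 303.6
  B: 0 + 2(35.06) = 70.11
  C: 0 + 1(19.05) = 19.05
Total out = 303.6 + 70.11 + 19.05 = 392.8 kmol/h.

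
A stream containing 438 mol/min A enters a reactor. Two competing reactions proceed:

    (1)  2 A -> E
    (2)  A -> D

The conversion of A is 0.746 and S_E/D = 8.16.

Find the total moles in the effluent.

284 mol/min

Conversion of A: A consumed = 0.746 × 438 = 326.7 mol/min = 2ξ₁ + 1ξ₂.
Selectivity: 1ξ₁ / (1ξ₂) = 8.16 → ξ₁ = 8.16 ξ₂.
Substitute: (2·8.16 + 1) ξ₂ = 326.7 → ξ₂ = 18.87 mol/min, ξ₁ = 153.9 mol/min.
Outlet amounts (n = n₀ + Σ ν·ξ):
  A: 438 − 2(153.9) − 1(18.87) = 111.3
  E: 0 + 1(153.9) = 153.9
  D: 0 + 1(18.87) = 18.87
Total out = 111.3 + 153.9 + 18.87 = 284.1 mol/min.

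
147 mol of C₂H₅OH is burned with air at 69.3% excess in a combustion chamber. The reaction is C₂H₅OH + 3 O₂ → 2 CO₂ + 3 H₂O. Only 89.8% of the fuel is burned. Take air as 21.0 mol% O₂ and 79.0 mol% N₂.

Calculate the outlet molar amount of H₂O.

396 mol

Stoichiometric O₂ = 3 × 147 = 441 mol; O₂ fed = 441 × 1.693 = 746.6 mol.
N₂ fed = 746.6 × 79/21 = 2809 mol.
Fuel reacted = 0.898 × 147 → ξ = 132 mol.
Outlet (n = n₀ + ν ξ):
  C₂H₅OH: 147 − 1(132) = 14.99
  O₂: 746.6 − 3(132) = 350.6
  N₂: 2809 (inert)
  CO₂: 0 + 2(132) = 264
  H₂O: 0 + 3(132) = 396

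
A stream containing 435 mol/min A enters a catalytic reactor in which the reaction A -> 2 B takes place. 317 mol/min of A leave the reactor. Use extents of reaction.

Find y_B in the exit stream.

For A: n = n₀ − 1ξ → 317 = 435 − 1ξ, giving ξ = 118 mol/min.
Outlet amounts (n = n₀ + ν ξ):
  A: 435 − 1(118) = 317
  B: 0 + 2(118) = 236
Total out = 553 mol/min; y_B = 236 / 553 = 0.4268.

0.427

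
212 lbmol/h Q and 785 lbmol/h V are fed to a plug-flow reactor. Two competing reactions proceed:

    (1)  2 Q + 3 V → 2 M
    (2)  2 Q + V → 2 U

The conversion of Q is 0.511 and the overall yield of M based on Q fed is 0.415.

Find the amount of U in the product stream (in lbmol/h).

Yield of M: 2ξ₁ / 212 = 0.415 → ξ₁ = 43.99 lbmol/h.
Conversion of Q: 2ξ₁ + 2ξ₂ = 0.511 × 212 = 108.3 → ξ₂ = 10.18 lbmol/h.
Outlet amounts (n = n₀ + Σ ν·ξ):
  Q: 212 − 2(43.99) − 2(10.18) = 103.7
  V: 785 − 3(43.99) − 1(10.18) = 642.9
  M: 0 + 2(43.99) = 87.98
  U: 0 + 2(10.18) = 20.35

20.4 lbmol/h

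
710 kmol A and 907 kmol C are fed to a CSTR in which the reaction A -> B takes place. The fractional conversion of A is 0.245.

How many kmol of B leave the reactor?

A reacted = 0.245 × 710 = 173.9 kmol; ν_A = −1, so ξ = 173.9/1 = 173.9 kmol.
Outlet amounts (n = n₀ + ν ξ):
  A: 710 − 1(173.9) = 536
  B: 0 + 1(173.9) = 173.9
  C: 907 (inert)

174 kmol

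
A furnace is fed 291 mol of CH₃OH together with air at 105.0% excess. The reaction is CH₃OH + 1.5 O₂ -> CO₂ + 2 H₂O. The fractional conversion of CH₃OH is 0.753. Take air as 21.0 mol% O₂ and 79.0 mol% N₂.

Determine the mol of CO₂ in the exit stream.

Stoichiometric O₂ = 1.5 × 291 = 436.5 mol; O₂ fed = 436.5 × 2.050 = 894.8 mol.
N₂ fed = 894.8 × 79/21 = 3366 mol.
Fuel reacted = 0.753 × 291 → ξ = 219.1 mol.
Outlet (n = n₀ + ν ξ):
  CH₃OH: 291 − 1(219.1) = 71.88
  O₂: 894.8 − 1.5(219.1) = 566.1
  N₂: 3366 (inert)
  CO₂: 0 + 1(219.1) = 219.1
  H₂O: 0 + 2(219.1) = 438.2

219 mol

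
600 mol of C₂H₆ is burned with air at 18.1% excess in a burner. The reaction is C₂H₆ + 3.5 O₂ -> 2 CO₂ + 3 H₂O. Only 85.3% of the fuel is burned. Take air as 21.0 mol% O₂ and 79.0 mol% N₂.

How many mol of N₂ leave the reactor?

9330 mol

Stoichiometric O₂ = 3.5 × 600 = 2100 mol; O₂ fed = 2100 × 1.181 = 2480 mol.
N₂ fed = 2480 × 79/21 = 9330 mol.
Fuel reacted = 0.853 × 600 → ξ = 511.8 mol.
Outlet (n = n₀ + ν ξ):
  C₂H₆: 600 − 1(511.8) = 88.2
  O₂: 2480 − 3.5(511.8) = 688.8
  N₂: 9330 (inert)
  CO₂: 0 + 2(511.8) = 1024
  H₂O: 0 + 3(511.8) = 1535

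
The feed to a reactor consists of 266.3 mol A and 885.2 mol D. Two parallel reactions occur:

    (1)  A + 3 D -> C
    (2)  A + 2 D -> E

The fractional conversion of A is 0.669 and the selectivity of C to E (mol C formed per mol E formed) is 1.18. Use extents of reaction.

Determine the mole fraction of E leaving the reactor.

Conversion of A: A consumed = 0.669 × 266.3 = 178.2 mol = 1ξ₁ + 1ξ₂.
Selectivity: 1ξ₁ / (1ξ₂) = 1.18 → ξ₁ = 1.18 ξ₂.
Substitute: (1·1.18 + 1) ξ₂ = 178.2 → ξ₂ = 81.72 mol, ξ₁ = 96.43 mol.
Outlet amounts (n = n₀ + Σ ν·ξ):
  A: 266.3 − 1(96.43) − 1(81.72) = 88.15
  D: 885.2 − 3(96.43) − 2(81.72) = 432.5
  C: 0 + 1(96.43) = 96.43
  E: 0 + 1(81.72) = 81.72
Total out = 698.8 mol; y_E = 81.72 / 698.8 = 0.117.

0.117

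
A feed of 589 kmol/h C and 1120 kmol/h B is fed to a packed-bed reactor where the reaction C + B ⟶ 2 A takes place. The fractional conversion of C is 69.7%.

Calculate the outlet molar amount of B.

709 kmol/h

C reacted = 0.697 × 589 = 410.5 kmol/h; ν_C = −1, so ξ = 410.5/1 = 410.5 kmol/h.
Outlet amounts (n = n₀ + ν ξ):
  C: 589 − 1(410.5) = 178.5
  B: 1120 − 1(410.5) = 709.5
  A: 0 + 2(410.5) = 821.1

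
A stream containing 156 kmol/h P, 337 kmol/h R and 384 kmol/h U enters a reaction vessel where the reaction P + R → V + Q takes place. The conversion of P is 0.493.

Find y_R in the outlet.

0.297

P reacted = 0.493 × 156 = 76.91 kmol/h; ν_P = −1, so ξ = 76.91/1 = 76.91 kmol/h.
Outlet amounts (n = n₀ + ν ξ):
  P: 156 − 1(76.91) = 79.09
  R: 337 − 1(76.91) = 260.1
  V: 0 + 1(76.91) = 76.91
  Q: 0 + 1(76.91) = 76.91
  U: 384 (inert)
Total out = 877 kmol/h; y_R = 260.1 / 877 = 0.2966.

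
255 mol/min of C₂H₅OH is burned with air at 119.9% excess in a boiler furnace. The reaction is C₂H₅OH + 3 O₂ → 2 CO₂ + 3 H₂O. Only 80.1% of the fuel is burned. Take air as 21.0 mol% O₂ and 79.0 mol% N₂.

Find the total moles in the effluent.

8470 mol/min

Stoichiometric O₂ = 3 × 255 = 765 mol/min; O₂ fed = 765 × 2.199 = 1682 mol/min.
N₂ fed = 1682 × 79/21 = 6328 mol/min.
Fuel reacted = 0.801 × 255 → ξ = 204.3 mol/min.
Outlet (n = n₀ + ν ξ):
  C₂H₅OH: 255 − 1(204.3) = 50.74
  O₂: 1682 − 3(204.3) = 1069
  N₂: 6328 (inert)
  CO₂: 0 + 2(204.3) = 408.5
  H₂O: 0 + 3(204.3) = 612.8
Total out = 50.74 + 1069 + 6328 + 408.5 + 612.8 = 8470 mol/min.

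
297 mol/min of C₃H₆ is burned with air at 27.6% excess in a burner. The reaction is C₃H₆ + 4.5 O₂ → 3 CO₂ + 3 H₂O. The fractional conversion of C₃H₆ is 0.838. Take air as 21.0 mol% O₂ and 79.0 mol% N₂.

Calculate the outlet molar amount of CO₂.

747 mol/min

Stoichiometric O₂ = 4.5 × 297 = 1336 mol/min; O₂ fed = 1336 × 1.276 = 1705 mol/min.
N₂ fed = 1705 × 79/21 = 6415 mol/min.
Fuel reacted = 0.838 × 297 → ξ = 248.9 mol/min.
Outlet (n = n₀ + ν ξ):
  C₃H₆: 297 − 1(248.9) = 48.11
  O₂: 1705 − 4.5(248.9) = 585.4
  N₂: 6415 (inert)
  CO₂: 0 + 3(248.9) = 746.7
  H₂O: 0 + 3(248.9) = 746.7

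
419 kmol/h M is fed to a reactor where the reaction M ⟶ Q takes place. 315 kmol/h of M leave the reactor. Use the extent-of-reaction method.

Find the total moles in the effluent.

For M: n = n₀ − 1ξ → 315 = 419 − 1ξ, giving ξ = 104 kmol/h.
Outlet amounts (n = n₀ + ν ξ):
  M: 419 − 1(104) = 315
  Q: 0 + 1(104) = 104
Total out = 315 + 104 = 419 kmol/h.

419 kmol/h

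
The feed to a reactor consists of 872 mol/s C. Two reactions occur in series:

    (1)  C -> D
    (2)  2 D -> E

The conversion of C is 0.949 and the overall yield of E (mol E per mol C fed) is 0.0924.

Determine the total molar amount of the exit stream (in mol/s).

Conversion of C: C consumed = 1ξ₁ = 0.949 × 872 → ξ₁ = 827.5 mol/s.
Yield of E: 1ξ₂ / 872 = 0.0924 → ξ₂ = 80.57 mol/s.
Outlet amounts (n = n₀ + Σ ν·ξ):
  C: 872 − 1(827.5) = 44.47
  D: 0 + 1(827.5) − 2(80.57) = 666.4
  E: 0 + 1(80.57) = 80.57
Total out = 44.47 + 666.4 + 80.57 = 791.4 mol/s.

791 mol/s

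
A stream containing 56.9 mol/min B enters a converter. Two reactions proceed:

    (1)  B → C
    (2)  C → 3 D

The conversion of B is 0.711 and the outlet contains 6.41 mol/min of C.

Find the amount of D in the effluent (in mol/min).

Conversion of B: B consumed = 1ξ₁ = 0.711 × 56.9 → ξ₁ = 40.46 mol/min.
C balance: n_C = 0 + 1ξ₁ − 1ξ₂ = 6.41 → ξ₂ = (1·40.46 − 6.41)/1 = 34.05 mol/min.
Outlet amounts (n = n₀ + Σ ν·ξ):
  B: 56.9 − 1(40.46) = 16.44
  C: 0 + 1(40.46) − 1(34.05) = 6.41
  D: 0 + 3(34.05) = 102.1

102 mol/min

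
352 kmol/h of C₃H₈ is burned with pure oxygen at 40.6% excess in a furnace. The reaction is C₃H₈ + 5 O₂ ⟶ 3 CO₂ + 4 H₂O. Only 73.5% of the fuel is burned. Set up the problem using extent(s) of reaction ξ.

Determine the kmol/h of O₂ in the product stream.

1180 kmol/h

Stoichiometric O₂ = 5 × 352 = 1760 kmol/h; O₂ fed = 1760 × 1.406 = 2475 kmol/h.
Fuel reacted = 0.735 × 352 → ξ = 258.7 kmol/h.
Outlet (n = n₀ + ν ξ):
  C₃H₈: 352 − 1(258.7) = 93.28
  O₂: 2475 − 5(258.7) = 1181
  CO₂: 0 + 3(258.7) = 776.2
  H₂O: 0 + 4(258.7) = 1035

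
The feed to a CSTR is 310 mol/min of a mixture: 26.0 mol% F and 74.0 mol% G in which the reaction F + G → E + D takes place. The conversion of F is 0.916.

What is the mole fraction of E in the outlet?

F reacted = 0.916 × 80.6 = 73.83 mol/min; ν_F = −1, so ξ = 73.83/1 = 73.83 mol/min.
Outlet amounts (n = n₀ + ν ξ):
  F: 80.6 − 1(73.83) = 6.77
  G: 229.4 − 1(73.83) = 155.6
  E: 0 + 1(73.83) = 73.83
  D: 0 + 1(73.83) = 73.83
Total out = 310 mol/min; y_E = 73.83 / 310 = 0.2382.

0.238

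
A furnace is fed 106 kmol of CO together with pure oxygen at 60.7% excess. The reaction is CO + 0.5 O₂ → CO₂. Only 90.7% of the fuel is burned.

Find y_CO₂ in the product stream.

Stoichiometric O₂ = 0.5 × 106 = 53 kmol; O₂ fed = 53 × 1.607 = 85.17 kmol.
Fuel reacted = 0.907 × 106 → ξ = 96.14 kmol.
Outlet (n = n₀ + ν ξ):
  CO: 106 − 1(96.14) = 9.858
  O₂: 85.17 − 0.5(96.14) = 37.1
  CO₂: 0 + 1(96.14) = 96.14
Total out = 143.1 kmol; y_CO₂ = 96.14 / 143.1 = 0.6719.

0.672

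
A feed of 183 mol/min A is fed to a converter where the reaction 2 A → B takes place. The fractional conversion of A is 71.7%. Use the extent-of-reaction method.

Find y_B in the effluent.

0.559

A reacted = 0.717 × 183 = 131.2 mol/min; ν_A = −2, so ξ = 131.2/2 = 65.61 mol/min.
Outlet amounts (n = n₀ + ν ξ):
  A: 183 − 2(65.61) = 51.79
  B: 0 + 1(65.61) = 65.61
Total out = 117.4 mol/min; y_B = 65.61 / 117.4 = 0.5588.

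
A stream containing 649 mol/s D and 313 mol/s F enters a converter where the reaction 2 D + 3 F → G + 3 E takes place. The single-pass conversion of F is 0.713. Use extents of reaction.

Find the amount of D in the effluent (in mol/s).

F reacted = 0.713 × 313 = 223.2 mol/s; ν_F = −3, so ξ = 223.2/3 = 74.39 mol/s.
Outlet amounts (n = n₀ + ν ξ):
  D: 649 − 2(74.39) = 500.2
  F: 313 − 3(74.39) = 89.83
  G: 0 + 1(74.39) = 74.39
  E: 0 + 3(74.39) = 223.2

500 mol/s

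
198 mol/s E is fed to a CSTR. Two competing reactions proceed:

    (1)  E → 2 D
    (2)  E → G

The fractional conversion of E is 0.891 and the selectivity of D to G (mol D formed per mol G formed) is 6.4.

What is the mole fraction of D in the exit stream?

0.809

Conversion of E: E consumed = 0.891 × 198 = 176.4 mol/s = 1ξ₁ + 1ξ₂.
Selectivity: 2ξ₁ / (1ξ₂) = 6.4 → ξ₁ = 3.2 ξ₂.
Substitute: (1·3.2 + 1) ξ₂ = 176.4 → ξ₂ = 42 mol/s, ξ₁ = 134.4 mol/s.
Outlet amounts (n = n₀ + Σ ν·ξ):
  E: 198 − 1(134.4) − 1(42) = 21.58
  D: 0 + 2(134.4) = 268.8
  G: 0 + 1(42) = 42
Total out = 332.4 mol/s; y_D = 268.8 / 332.4 = 0.8087.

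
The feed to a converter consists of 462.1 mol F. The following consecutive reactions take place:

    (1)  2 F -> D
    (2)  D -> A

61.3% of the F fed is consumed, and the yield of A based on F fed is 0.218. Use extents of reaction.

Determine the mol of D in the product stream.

Conversion of F: F consumed = 2ξ₁ = 0.613 × 462.1 → ξ₁ = 141.6 mol.
Yield of A: 1ξ₂ / 462.1 = 0.218 → ξ₂ = 100.7 mol.
Outlet amounts (n = n₀ + Σ ν·ξ):
  F: 462.1 − 2(141.6) = 178.8
  D: 0 + 1(141.6) − 1(100.7) = 40.9
  A: 0 + 1(100.7) = 100.7

40.9 mol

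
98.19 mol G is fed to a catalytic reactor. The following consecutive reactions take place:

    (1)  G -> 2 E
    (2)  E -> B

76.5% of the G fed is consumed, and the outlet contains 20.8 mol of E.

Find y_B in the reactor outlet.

0.747

Conversion of G: G consumed = 1ξ₁ = 0.765 × 98.19 → ξ₁ = 75.12 mol.
E balance: n_E = 0 + 2ξ₁ − 1ξ₂ = 20.8 → ξ₂ = (2·75.12 − 20.8)/1 = 129.4 mol.
Outlet amounts (n = n₀ + Σ ν·ξ):
  G: 98.19 − 1(75.12) = 23.07
  E: 0 + 2(75.12) − 1(129.4) = 20.8
  B: 0 + 1(129.4) = 129.4
Total out = 173.3 mol; y_B = 129.4 / 173.3 = 0.7468.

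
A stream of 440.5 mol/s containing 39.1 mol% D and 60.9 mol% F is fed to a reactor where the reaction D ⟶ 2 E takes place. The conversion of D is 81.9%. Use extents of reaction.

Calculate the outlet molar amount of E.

282 mol/s

D reacted = 0.819 × 172.2 = 141.1 mol/s; ν_D = −1, so ξ = 141.1/1 = 141.1 mol/s.
Outlet amounts (n = n₀ + ν ξ):
  D: 172.2 − 1(141.1) = 31.17
  E: 0 + 2(141.1) = 282.1
  F: 268.3 (inert)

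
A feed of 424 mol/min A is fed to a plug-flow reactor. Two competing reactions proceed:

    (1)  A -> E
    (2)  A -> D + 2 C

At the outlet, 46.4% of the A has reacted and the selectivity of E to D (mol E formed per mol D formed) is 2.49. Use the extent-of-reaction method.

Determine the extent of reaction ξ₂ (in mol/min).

Conversion of A: A consumed = 0.464 × 424 = 196.7 mol/min = 1ξ₁ + 1ξ₂.
Selectivity: 1ξ₁ / (1ξ₂) = 2.49 → ξ₁ = 2.49 ξ₂.
Substitute: (1·2.49 + 1) ξ₂ = 196.7 → ξ₂ = 56.37 mol/min, ξ₁ = 140.4 mol/min.
Outlet amounts (n = n₀ + Σ ν·ξ):
  A: 424 − 1(140.4) − 1(56.37) = 227.3
  E: 0 + 1(140.4) = 140.4
  D: 0 + 1(56.37) = 56.37
  C: 0 + 2(56.37) = 112.7

ξ₂ = 56.4 mol/min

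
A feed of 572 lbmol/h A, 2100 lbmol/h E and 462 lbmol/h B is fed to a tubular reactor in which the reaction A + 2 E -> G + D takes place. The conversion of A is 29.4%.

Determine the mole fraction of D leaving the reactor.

A reacted = 0.294 × 572 = 168.2 lbmol/h; ν_A = −1, so ξ = 168.2/1 = 168.2 lbmol/h.
Outlet amounts (n = n₀ + ν ξ):
  A: 572 − 1(168.2) = 403.8
  E: 2100 − 2(168.2) = 1764
  G: 0 + 1(168.2) = 168.2
  D: 0 + 1(168.2) = 168.2
  B: 462 (inert)
Total out = 2966 lbmol/h; y_D = 168.2 / 2966 = 0.0567.

0.0567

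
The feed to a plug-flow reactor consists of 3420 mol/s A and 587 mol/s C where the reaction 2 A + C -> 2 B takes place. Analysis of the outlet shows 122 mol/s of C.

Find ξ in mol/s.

ξ = 465 mol/s

For C: n = n₀ − 1ξ → 122 = 587 − 1ξ, giving ξ = 465 mol/s.
Outlet amounts (n = n₀ + ν ξ):
  A: 3420 − 2(465) = 2490
  C: 587 − 1(465) = 122
  B: 0 + 2(465) = 930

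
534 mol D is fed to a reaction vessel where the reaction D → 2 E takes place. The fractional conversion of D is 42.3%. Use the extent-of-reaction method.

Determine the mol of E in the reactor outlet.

452 mol

D reacted = 0.423 × 534 = 225.9 mol; ν_D = −1, so ξ = 225.9/1 = 225.9 mol.
Outlet amounts (n = n₀ + ν ξ):
  D: 534 − 1(225.9) = 308.1
  E: 0 + 2(225.9) = 451.8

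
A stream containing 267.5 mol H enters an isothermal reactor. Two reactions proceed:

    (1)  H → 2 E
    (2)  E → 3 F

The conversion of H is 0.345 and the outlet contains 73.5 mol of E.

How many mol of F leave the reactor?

333 mol

Conversion of H: H consumed = 1ξ₁ = 0.345 × 267.5 → ξ₁ = 92.29 mol.
E balance: n_E = 0 + 2ξ₁ − 1ξ₂ = 73.5 → ξ₂ = (2·92.29 − 73.5)/1 = 111.1 mol.
Outlet amounts (n = n₀ + Σ ν·ξ):
  H: 267.5 − 1(92.29) = 175.2
  E: 0 + 2(92.29) − 1(111.1) = 73.5
  F: 0 + 3(111.1) = 333.2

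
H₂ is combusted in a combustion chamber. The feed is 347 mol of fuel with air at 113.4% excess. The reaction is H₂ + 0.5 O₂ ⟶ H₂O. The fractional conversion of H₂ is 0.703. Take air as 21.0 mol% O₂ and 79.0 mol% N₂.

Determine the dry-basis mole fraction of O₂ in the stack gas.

0.142

Stoichiometric O₂ = 0.5 × 347 = 173.5 mol; O₂ fed = 173.5 × 2.134 = 370.2 mol.
N₂ fed = 370.2 × 79/21 = 1393 mol.
Fuel reacted = 0.703 × 347 → ξ = 243.9 mol.
Outlet (n = n₀ + ν ξ):
  H₂: 347 − 1(243.9) = 103.1
  O₂: 370.2 − 0.5(243.9) = 248.3
  N₂: 1393 (inert)
  H₂O: 0 + 1(243.9) = 243.9
Dry total = 1744 mol; y_O₂ (dry) = 248.3 / 1744 = 0.1423.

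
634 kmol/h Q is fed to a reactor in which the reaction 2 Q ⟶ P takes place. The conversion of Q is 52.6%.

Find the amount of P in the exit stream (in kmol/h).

167 kmol/h

Q reacted = 0.526 × 634 = 333.5 kmol/h; ν_Q = −2, so ξ = 333.5/2 = 166.7 kmol/h.
Outlet amounts (n = n₀ + ν ξ):
  Q: 634 − 2(166.7) = 300.5
  P: 0 + 1(166.7) = 166.7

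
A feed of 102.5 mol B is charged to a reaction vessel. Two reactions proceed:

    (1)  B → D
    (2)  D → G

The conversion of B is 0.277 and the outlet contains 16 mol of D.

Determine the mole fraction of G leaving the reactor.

Conversion of B: B consumed = 1ξ₁ = 0.277 × 102.5 → ξ₁ = 28.39 mol.
D balance: n_D = 0 + 1ξ₁ − 1ξ₂ = 16 → ξ₂ = (1·28.39 − 16)/1 = 12.39 mol.
Outlet amounts (n = n₀ + Σ ν·ξ):
  B: 102.5 − 1(28.39) = 74.11
  D: 0 + 1(28.39) − 1(12.39) = 16
  G: 0 + 1(12.39) = 12.39
Total out = 102.5 mol; y_G = 12.39 / 102.5 = 0.1209.

0.121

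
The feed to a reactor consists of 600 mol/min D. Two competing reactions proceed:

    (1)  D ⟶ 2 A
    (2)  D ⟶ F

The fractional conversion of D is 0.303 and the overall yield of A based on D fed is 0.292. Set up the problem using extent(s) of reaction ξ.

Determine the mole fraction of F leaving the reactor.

0.137

Yield of A: 2ξ₁ / 600 = 0.292 → ξ₁ = 87.6 mol/min.
Conversion of D: 1ξ₁ + 1ξ₂ = 0.303 × 600 = 181.8 → ξ₂ = 94.2 mol/min.
Outlet amounts (n = n₀ + Σ ν·ξ):
  D: 600 − 1(87.6) − 1(94.2) = 418.2
  A: 0 + 2(87.6) = 175.2
  F: 0 + 1(94.2) = 94.2
Total out = 687.6 mol/min; y_F = 94.2 / 687.6 = 0.137.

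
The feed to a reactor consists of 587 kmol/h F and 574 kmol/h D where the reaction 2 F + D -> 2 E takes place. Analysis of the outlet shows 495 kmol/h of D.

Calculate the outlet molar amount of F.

429 kmol/h

For D: n = n₀ − 1ξ → 495 = 574 − 1ξ, giving ξ = 79 kmol/h.
Outlet amounts (n = n₀ + ν ξ):
  F: 587 − 2(79) = 429
  D: 574 − 1(79) = 495
  E: 0 + 2(79) = 158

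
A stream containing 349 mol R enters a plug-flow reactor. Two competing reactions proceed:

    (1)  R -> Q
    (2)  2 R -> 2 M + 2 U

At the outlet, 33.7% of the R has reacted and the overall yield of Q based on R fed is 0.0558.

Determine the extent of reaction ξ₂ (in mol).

Yield of Q: 1ξ₁ / 349 = 0.0558 → ξ₁ = 19.47 mol.
Conversion of R: 1ξ₁ + 2ξ₂ = 0.337 × 349 = 117.6 → ξ₂ = 49.07 mol.
Outlet amounts (n = n₀ + Σ ν·ξ):
  R: 349 − 1(19.47) − 2(49.07) = 231.4
  Q: 0 + 1(19.47) = 19.47
  M: 0 + 2(49.07) = 98.14
  U: 0 + 2(49.07) = 98.14

ξ₂ = 49.1 mol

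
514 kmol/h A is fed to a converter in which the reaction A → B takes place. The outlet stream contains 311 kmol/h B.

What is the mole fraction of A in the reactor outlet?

For B: n = n₀ + 1ξ → 311 = 0 + 1ξ, giving ξ = 311 kmol/h.
Outlet amounts (n = n₀ + ν ξ):
  A: 514 − 1(311) = 203
  B: 0 + 1(311) = 311
Total out = 514 kmol/h; y_A = 203 / 514 = 0.3949.

0.395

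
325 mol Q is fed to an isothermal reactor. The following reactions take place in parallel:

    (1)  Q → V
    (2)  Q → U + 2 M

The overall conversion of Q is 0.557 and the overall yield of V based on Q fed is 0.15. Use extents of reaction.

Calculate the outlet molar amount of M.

265 mol

Yield of V: 1ξ₁ / 325 = 0.15 → ξ₁ = 48.75 mol.
Conversion of Q: 1ξ₁ + 1ξ₂ = 0.557 × 325 = 181 → ξ₂ = 132.3 mol.
Outlet amounts (n = n₀ + Σ ν·ξ):
  Q: 325 − 1(48.75) − 1(132.3) = 144
  V: 0 + 1(48.75) = 48.75
  U: 0 + 1(132.3) = 132.3
  M: 0 + 2(132.3) = 264.6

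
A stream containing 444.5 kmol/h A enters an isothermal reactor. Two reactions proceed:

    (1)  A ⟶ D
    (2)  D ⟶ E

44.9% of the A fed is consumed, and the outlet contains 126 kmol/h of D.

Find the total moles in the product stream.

Conversion of A: A consumed = 1ξ₁ = 0.449 × 444.5 → ξ₁ = 199.6 kmol/h.
D balance: n_D = 0 + 1ξ₁ − 1ξ₂ = 126 → ξ₂ = (1·199.6 − 126)/1 = 73.58 kmol/h.
Outlet amounts (n = n₀ + Σ ν·ξ):
  A: 444.5 − 1(199.6) = 244.9
  D: 0 + 1(199.6) − 1(73.58) = 126
  E: 0 + 1(73.58) = 73.58
Total out = 244.9 + 126 + 73.58 = 444.5 kmol/h.

444 kmol/h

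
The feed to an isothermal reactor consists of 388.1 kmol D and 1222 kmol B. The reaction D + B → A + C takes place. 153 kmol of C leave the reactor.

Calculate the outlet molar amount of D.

235 kmol

For C: n = n₀ + 1ξ → 153 = 0 + 1ξ, giving ξ = 153 kmol.
Outlet amounts (n = n₀ + ν ξ):
  D: 388.1 − 1(153) = 235.1
  B: 1222 − 1(153) = 1069
  A: 0 + 1(153) = 153
  C: 0 + 1(153) = 153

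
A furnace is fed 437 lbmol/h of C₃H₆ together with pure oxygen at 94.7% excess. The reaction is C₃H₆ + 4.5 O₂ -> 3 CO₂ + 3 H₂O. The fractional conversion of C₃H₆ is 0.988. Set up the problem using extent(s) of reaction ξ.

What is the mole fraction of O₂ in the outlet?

Stoichiometric O₂ = 4.5 × 437 = 1966 lbmol/h; O₂ fed = 1966 × 1.947 = 3829 lbmol/h.
Fuel reacted = 0.988 × 437 → ξ = 431.8 lbmol/h.
Outlet (n = n₀ + ν ξ):
  C₃H₆: 437 − 1(431.8) = 5.244
  O₂: 3829 − 4.5(431.8) = 1886
  CO₂: 0 + 3(431.8) = 1295
  H₂O: 0 + 3(431.8) = 1295
Total out = 4482 lbmol/h; y_O₂ = 1886 / 4482 = 0.4208.

0.421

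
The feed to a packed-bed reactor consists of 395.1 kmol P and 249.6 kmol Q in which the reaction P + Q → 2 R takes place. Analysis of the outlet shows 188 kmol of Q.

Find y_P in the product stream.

For Q: n = n₀ − 1ξ → 188 = 249.6 − 1ξ, giving ξ = 61.6 kmol.
Outlet amounts (n = n₀ + ν ξ):
  P: 395.1 − 1(61.6) = 333.5
  Q: 249.6 − 1(61.6) = 188
  R: 0 + 2(61.6) = 123.2
Total out = 644.7 kmol; y_P = 333.5 / 644.7 = 0.5173.

0.517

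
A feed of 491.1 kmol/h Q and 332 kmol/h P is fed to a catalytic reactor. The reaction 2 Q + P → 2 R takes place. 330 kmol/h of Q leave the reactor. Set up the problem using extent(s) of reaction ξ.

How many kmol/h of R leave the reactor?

For Q: n = n₀ − 2ξ → 330 = 491.1 − 2ξ, giving ξ = 80.55 kmol/h.
Outlet amounts (n = n₀ + ν ξ):
  Q: 491.1 − 2(80.55) = 330
  P: 332 − 1(80.55) = 251.4
  R: 0 + 2(80.55) = 161.1

161 kmol/h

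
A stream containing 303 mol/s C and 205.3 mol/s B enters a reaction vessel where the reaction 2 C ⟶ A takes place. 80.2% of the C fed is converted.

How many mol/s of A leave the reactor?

C reacted = 0.802 × 303 = 243 mol/s; ν_C = −2, so ξ = 243/2 = 121.5 mol/s.
Outlet amounts (n = n₀ + ν ξ):
  C: 303 − 2(121.5) = 59.99
  A: 0 + 1(121.5) = 121.5
  B: 205.3 (inert)

122 mol/s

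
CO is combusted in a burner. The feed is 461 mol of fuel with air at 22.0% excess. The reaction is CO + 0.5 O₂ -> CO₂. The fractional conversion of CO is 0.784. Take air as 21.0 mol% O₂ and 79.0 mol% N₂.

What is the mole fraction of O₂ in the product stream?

0.0621

Stoichiometric O₂ = 0.5 × 461 = 230.5 mol; O₂ fed = 230.5 × 1.220 = 281.2 mol.
N₂ fed = 281.2 × 79/21 = 1058 mol.
Fuel reacted = 0.784 × 461 → ξ = 361.4 mol.
Outlet (n = n₀ + ν ξ):
  CO: 461 − 1(361.4) = 99.58
  O₂: 281.2 − 0.5(361.4) = 100.5
  N₂: 1058 (inert)
  CO₂: 0 + 1(361.4) = 361.4
Total out = 1619 mol; y_O₂ = 100.5 / 1619 = 0.06206.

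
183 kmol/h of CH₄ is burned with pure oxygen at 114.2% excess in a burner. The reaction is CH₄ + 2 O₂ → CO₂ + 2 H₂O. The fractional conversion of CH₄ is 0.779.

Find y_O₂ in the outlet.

Stoichiometric O₂ = 2 × 183 = 366 kmol/h; O₂ fed = 366 × 2.142 = 784 kmol/h.
Fuel reacted = 0.779 × 183 → ξ = 142.6 kmol/h.
Outlet (n = n₀ + ν ξ):
  CH₄: 183 − 1(142.6) = 40.44
  O₂: 784 − 2(142.6) = 498.9
  CO₂: 0 + 1(142.6) = 142.6
  H₂O: 0 + 2(142.6) = 285.1
Total out = 967 kmol/h; y_O₂ = 498.9 / 967 = 0.5159.

0.516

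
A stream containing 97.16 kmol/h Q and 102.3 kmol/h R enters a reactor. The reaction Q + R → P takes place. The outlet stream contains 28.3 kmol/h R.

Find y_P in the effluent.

For R: n = n₀ − 1ξ → 28.3 = 102.3 − 1ξ, giving ξ = 74 kmol/h.
Outlet amounts (n = n₀ + ν ξ):
  Q: 97.16 − 1(74) = 23.16
  R: 102.3 − 1(74) = 28.3
  P: 0 + 1(74) = 74
Total out = 125.5 kmol/h; y_P = 74 / 125.5 = 0.5898.

0.59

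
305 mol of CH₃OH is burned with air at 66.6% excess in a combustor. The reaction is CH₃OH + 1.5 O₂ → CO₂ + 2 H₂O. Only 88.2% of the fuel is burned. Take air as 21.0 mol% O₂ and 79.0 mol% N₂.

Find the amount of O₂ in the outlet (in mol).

359 mol

Stoichiometric O₂ = 1.5 × 305 = 457.5 mol; O₂ fed = 457.5 × 1.666 = 762.2 mol.
N₂ fed = 762.2 × 79/21 = 2867 mol.
Fuel reacted = 0.882 × 305 → ξ = 269 mol.
Outlet (n = n₀ + ν ξ):
  CH₃OH: 305 − 1(269) = 35.99
  O₂: 762.2 − 1.5(269) = 358.7
  N₂: 2867 (inert)
  CO₂: 0 + 1(269) = 269
  H₂O: 0 + 2(269) = 538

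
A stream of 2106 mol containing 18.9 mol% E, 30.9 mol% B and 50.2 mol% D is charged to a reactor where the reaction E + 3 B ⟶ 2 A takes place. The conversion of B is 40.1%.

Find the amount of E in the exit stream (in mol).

B reacted = 0.401 × 650.8 = 261 mol; ν_B = −3, so ξ = 261/3 = 86.98 mol.
Outlet amounts (n = n₀ + ν ξ):
  E: 398 − 1(86.98) = 311
  B: 650.8 − 3(86.98) = 389.8
  A: 0 + 2(86.98) = 174
  D: 1057 (inert)

311 mol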